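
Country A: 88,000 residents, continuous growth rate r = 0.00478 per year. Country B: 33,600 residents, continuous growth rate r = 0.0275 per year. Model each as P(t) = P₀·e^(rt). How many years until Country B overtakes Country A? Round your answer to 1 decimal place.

t ≈ 42.4 years

88000·e^(0.00478t) = 33600·e^(0.0275t)
88000/33600 = e^((0.0275 − 0.00478)t) → ln(2.61905) = 0.02272·t
t = 0.96281 / 0.02272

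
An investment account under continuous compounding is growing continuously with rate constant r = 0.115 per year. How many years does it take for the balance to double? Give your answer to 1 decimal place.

doubling time = ln(2) / |r| = 0.69315 / 0.115

doubling time ≈ 6.0 years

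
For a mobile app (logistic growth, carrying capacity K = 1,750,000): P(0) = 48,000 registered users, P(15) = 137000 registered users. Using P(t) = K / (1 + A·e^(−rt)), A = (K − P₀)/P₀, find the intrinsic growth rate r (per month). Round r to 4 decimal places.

A = (1750000 − 48000)/48000 = 35.45833
137000 = 1750000/(1 + 35.45833·e^(−r·15)) → e^(−15r) = (12.77372 − 1)/35.45833 = 0.332044
r = −ln(0.332044)/15 = 1.10249/15

r ≈ 0.0735 per month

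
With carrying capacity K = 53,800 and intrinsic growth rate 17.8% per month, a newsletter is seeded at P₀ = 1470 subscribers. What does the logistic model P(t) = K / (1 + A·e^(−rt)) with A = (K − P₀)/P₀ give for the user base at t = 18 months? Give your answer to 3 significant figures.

A = (53800 − 1470)/1470 = 35.59864
P(18) = 53800 / (1 + 35.59864·e^(−0.178·18)) = 53800 / (1 + 35.59864·0.040599)
= 53800 / 2.44529 ≈ 22001.51

≈ 22,000 subscribers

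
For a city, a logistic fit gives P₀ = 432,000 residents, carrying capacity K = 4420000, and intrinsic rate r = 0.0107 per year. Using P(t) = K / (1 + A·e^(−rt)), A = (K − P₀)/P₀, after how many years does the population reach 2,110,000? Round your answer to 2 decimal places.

A = (4420000 − 432000)/432000 = 9.23148
2110000 = 4420000/(1 + 9.23148·e^(−0.0107t)) → 1 + 9.23148·e^(−0.0107t) = 2.09479
e^(−0.0107t) = 0.118593 → t = ln(8.43222)/0.0107 = 2.13206/0.0107

t ≈ 199.26 years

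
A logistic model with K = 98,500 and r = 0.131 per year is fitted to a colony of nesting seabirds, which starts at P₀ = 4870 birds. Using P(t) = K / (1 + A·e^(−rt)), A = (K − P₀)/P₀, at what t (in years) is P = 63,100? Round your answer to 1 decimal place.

t ≈ 27.0 years

A = (98500 − 4870)/4870 = 19.22587
63100 = 98500/(1 + 19.22587·e^(−0.131t)) → 1 + 19.22587·e^(−0.131t) = 1.56101
e^(−0.131t) = 0.02918 → t = ln(34.26985)/0.131 = 3.53427/0.131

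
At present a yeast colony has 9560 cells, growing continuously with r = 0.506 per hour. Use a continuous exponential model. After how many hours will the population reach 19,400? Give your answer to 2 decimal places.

t ≈ 1.40 hours

19400 = 9560 · e^(0.506·t)
t = ln(19400/9560) / 0.506 = ln(2.02929) / 0.506 = 0.70769 / 0.506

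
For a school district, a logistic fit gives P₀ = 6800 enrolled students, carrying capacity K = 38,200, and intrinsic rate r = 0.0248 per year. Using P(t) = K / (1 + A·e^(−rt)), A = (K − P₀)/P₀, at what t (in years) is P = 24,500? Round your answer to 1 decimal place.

A = (38200 − 6800)/6800 = 4.61765
24500 = 38200/(1 + 4.61765·e^(−0.0248t)) → 1 + 4.61765·e^(−0.0248t) = 1.55918
e^(−0.0248t) = 0.121097 → t = ln(8.25784)/0.0248 = 2.11116/0.0248

t ≈ 85.1 years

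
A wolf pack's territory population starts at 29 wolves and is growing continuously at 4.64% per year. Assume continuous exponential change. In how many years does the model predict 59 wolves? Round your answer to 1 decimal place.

t ≈ 15.3 years

59 = 29 · e^(0.0464·t)
t = ln(59/29) / 0.0464 = ln(2.03448) / 0.0464 = 0.71024 / 0.0464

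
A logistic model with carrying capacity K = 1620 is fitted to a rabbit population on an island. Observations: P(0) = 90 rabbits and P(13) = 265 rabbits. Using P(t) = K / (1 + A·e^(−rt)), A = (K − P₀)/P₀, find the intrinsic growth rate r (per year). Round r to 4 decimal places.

A = (1620 − 90)/90 = 17
265 = 1620/(1 + 17·e^(−r·13)) → e^(−13r) = (6.11321 − 1)/17 = 0.300777
r = −ln(0.300777)/13 = 1.20139/13

r ≈ 0.0924 per year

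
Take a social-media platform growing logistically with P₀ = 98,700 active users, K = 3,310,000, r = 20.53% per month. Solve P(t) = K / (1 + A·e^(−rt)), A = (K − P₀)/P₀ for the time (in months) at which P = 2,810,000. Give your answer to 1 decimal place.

A = (3310000 − 98700)/98700 = 32.53597
2810000 = 3310000/(1 + 32.53597·e^(−0.2053t)) → 1 + 32.53597·e^(−0.2053t) = 1.17794
e^(−0.2053t) = 0.005469 → t = ln(182.85214)/0.2053 = 5.20868/0.2053

t ≈ 25.4 months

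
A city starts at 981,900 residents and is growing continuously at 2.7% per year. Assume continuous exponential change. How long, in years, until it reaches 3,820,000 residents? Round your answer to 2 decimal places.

t ≈ 50.32 years

3820000 = 981900 · e^(0.027·t)
t = ln(3820000/981900) / 0.027 = ln(3.89042) / 0.027 = 1.35852 / 0.027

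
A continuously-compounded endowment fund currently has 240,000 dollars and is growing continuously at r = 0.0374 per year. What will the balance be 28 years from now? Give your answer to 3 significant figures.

≈ 684,000 dollars

P(28) = 240000 · e^(0.0374·28) = 240000 · e^(1.0472)
= 240000 · 2.84966 ≈ 683918.61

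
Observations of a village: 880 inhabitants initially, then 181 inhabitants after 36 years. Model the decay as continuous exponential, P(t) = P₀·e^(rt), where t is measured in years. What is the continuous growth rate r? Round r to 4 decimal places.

r ≈ -0.0439 per year

181 = 880 · e^(r·36)
e^(36r) = 181/880 = 0.20568
r = ln(0.20568) / 36 = -1.58142 / 36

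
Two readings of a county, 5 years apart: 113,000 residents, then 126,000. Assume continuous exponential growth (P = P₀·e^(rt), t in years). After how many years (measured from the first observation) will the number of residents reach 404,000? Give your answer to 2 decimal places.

t ≈ 58.50 years

r = ln(126000/113000) / 5 ≈ 0.021779 per year
t = ln(404000/113000) / r = 1.27403 / 0.021779 ≈ 58.498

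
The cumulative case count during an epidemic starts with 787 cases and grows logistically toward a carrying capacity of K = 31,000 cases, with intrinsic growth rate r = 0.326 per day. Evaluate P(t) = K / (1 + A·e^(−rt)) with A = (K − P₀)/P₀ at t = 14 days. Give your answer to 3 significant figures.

A = (31000 − 787)/787 = 38.39009
P(14) = 31000 / (1 + 38.39009·e^(−0.326·14)) = 31000 / (1 + 38.39009·0.01042)
= 31000 / 1.40004 ≈ 22142.29

≈ 22,100 cases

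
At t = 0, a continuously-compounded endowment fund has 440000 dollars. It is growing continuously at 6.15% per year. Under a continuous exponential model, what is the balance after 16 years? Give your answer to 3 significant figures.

P(16) = 440000 · e^(0.0615·16) = 440000 · e^(0.984)
= 440000 · 2.67514 ≈ 1177059.58

≈ 1,180,000 dollars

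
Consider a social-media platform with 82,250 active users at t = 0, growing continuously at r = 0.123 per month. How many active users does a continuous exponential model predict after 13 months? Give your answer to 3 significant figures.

P(13) = 82250 · e^(0.123·13) = 82250 · e^(1.599)
= 82250 · 4.94808 ≈ 406979.73

≈ 407,000 active users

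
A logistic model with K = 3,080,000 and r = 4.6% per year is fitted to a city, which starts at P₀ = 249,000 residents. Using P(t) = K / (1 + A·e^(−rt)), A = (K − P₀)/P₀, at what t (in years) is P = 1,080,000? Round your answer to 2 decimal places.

t ≈ 39.45 years

A = (3080000 − 249000)/249000 = 11.36948
1080000 = 3080000/(1 + 11.36948·e^(−0.046t)) → 1 + 11.36948·e^(−0.046t) = 2.85185
e^(−0.046t) = 0.162879 → t = ln(6.13952)/0.046 = 1.81475/0.046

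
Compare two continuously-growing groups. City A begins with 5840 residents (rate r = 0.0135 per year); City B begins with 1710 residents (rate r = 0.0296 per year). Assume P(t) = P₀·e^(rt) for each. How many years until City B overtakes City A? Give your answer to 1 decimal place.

t ≈ 76.3 years

5840·e^(0.0135t) = 1710·e^(0.0296t)
5840/1710 = e^((0.0296 − 0.0135)t) → ln(3.4152) = 0.0161·t
t = 1.22824 / 0.0161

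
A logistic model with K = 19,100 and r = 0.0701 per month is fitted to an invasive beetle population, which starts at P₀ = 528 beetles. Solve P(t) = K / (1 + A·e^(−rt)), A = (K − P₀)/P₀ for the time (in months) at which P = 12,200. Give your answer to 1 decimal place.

A = (19100 − 528)/528 = 35.17424
12200 = 19100/(1 + 35.17424·e^(−0.0701t)) → 1 + 35.17424·e^(−0.0701t) = 1.56557
e^(−0.0701t) = 0.016079 → t = ln(62.19214)/0.0701 = 4.13023/0.0701

t ≈ 58.9 months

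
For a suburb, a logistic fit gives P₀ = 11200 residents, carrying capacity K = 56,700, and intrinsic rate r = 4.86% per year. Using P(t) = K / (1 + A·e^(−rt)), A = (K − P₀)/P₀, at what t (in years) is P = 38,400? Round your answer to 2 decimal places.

t ≈ 44.09 years

A = (56700 − 11200)/11200 = 4.0625
38400 = 56700/(1 + 4.0625·e^(−0.0486t)) → 1 + 4.0625·e^(−0.0486t) = 1.47656
e^(−0.0486t) = 0.117308 → t = ln(8.52459)/0.0486 = 2.14295/0.0486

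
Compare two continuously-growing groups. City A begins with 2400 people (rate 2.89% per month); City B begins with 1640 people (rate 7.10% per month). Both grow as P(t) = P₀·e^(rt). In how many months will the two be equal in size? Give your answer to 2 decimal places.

2400·e^(0.0289t) = 1640·e^(0.071t)
2400/1640 = e^((0.071 − 0.0289)t) → ln(1.46341) = 0.0421·t
t = 0.38077 / 0.0421

t ≈ 9.04 months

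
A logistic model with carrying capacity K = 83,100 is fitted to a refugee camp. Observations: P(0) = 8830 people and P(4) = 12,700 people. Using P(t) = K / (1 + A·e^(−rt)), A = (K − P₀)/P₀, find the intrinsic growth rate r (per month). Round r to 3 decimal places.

r ≈ 0.104 per month

A = (83100 − 8830)/8830 = 8.4111
12700 = 83100/(1 + 8.4111·e^(−r·4)) → e^(−4r) = (6.54331 − 1)/8.4111 = 0.659047
r = −ln(0.659047)/4 = 0.41696/4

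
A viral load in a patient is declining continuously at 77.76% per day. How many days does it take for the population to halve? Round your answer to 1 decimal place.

half-life = ln(2) / |r| = 0.69315 / 0.7776

half-life ≈ 0.9 days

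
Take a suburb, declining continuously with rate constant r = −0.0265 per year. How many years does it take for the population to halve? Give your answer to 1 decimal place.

half-life = ln(2) / |r| = 0.69315 / 0.0265

half-life ≈ 26.2 years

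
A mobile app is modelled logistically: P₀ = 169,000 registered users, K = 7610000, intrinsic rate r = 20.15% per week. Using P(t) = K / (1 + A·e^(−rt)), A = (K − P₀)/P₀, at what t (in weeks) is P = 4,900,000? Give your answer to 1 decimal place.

A = (7610000 − 169000)/169000 = 44.02959
4900000 = 7610000/(1 + 44.02959·e^(−0.2015t)) → 1 + 44.02959·e^(−0.2015t) = 1.55306
e^(−0.2015t) = 0.012561 → t = ln(79.61069)/0.2015 = 4.37715/0.2015

t ≈ 21.7 weeks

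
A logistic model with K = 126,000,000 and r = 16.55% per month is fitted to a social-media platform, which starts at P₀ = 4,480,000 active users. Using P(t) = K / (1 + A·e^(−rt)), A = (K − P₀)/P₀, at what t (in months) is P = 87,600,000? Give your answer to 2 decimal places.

t ≈ 24.93 months

A = (126000000 − 4480000)/4480000 = 27.125
87600000 = 126000000/(1 + 27.125·e^(−0.1655t)) → 1 + 27.125·e^(−0.1655t) = 1.43836
e^(−0.1655t) = 0.016161 → t = ln(61.87891)/0.1655 = 4.12518/0.1655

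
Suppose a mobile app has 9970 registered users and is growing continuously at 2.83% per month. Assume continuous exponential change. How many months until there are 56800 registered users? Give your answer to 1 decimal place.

56800 = 9970 · e^(0.0283·t)
t = ln(56800/9970) / 0.0283 = ln(5.69709) / 0.0283 = 1.73996 / 0.0283

t ≈ 61.5 months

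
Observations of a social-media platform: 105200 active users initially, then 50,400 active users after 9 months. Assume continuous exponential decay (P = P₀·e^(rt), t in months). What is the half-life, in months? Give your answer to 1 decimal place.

r = ln(50400/105200) / 9 = ln(0.47909) / 9 ≈ -0.081764 per month
half-life = ln 2 / |r| = 0.69315 / 0.081764

half-life ≈ 8.5 months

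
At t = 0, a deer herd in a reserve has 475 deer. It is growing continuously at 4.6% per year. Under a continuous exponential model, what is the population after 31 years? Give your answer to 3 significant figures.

P(31) = 475 · e^(0.046·31) = 475 · e^(1.426)
= 475 · 4.16202 ≈ 1976.96

≈ 1,980 deer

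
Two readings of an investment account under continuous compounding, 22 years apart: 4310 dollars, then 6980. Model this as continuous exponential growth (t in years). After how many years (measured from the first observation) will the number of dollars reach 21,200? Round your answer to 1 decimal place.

r = ln(6980/4310) / 22 ≈ 0.021914 per year
t = ln(21200/4310) / r = 1.59306 / 0.021914 ≈ 72.696

t ≈ 72.7 years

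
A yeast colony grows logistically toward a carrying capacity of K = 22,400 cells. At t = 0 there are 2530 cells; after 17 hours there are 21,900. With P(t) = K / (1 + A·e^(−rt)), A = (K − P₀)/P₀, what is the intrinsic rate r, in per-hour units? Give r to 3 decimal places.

A = (22400 − 2530)/2530 = 7.85375
21900 = 22400/(1 + 7.85375·e^(−r·17)) → e^(−17r) = (1.02283 − 1)/7.85375 = 0.002907
r = −ln(0.002907)/17 = 5.84063/17

r ≈ 0.344 per hour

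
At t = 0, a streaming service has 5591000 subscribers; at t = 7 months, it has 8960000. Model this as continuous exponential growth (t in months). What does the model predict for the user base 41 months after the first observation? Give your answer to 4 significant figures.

≈ 88,540,000 subscribers

r = ln(8960000/5591000) / 7 ≈ 0.067373 per month
P(41) = 5591000 · e^(0.067373·41) = 5591000 · 15.83621 ≈ 88540263.16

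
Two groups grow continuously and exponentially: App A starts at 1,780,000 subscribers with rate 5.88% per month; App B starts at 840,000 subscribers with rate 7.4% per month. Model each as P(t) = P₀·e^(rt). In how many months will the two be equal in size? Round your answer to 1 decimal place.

t ≈ 49.4 months

1780000·e^(0.0588t) = 840000·e^(0.074t)
1780000/840000 = e^((0.074 − 0.0588)t) → ln(2.11905) = 0.0152·t
t = 0.75097 / 0.0152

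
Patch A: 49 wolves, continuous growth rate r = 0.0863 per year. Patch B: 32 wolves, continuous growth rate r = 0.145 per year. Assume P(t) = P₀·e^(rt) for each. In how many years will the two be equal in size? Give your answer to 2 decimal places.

49·e^(0.0863t) = 32·e^(0.145t)
49/32 = e^((0.145 − 0.0863)t) → ln(1.53125) = 0.0587·t
t = 0.42608 / 0.0587

t ≈ 7.26 years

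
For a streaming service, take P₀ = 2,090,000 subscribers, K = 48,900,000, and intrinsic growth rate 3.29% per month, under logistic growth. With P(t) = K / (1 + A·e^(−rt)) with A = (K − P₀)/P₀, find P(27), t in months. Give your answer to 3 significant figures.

A = (48900000 − 2090000)/2090000 = 22.39713
P(27) = 48900000 / (1 + 22.39713·e^(−0.0329·27)) = 48900000 / (1 + 22.39713·0.411354)
= 48900000 / 10.21316 ≈ 4787940.73

≈ 4,790,000 subscribers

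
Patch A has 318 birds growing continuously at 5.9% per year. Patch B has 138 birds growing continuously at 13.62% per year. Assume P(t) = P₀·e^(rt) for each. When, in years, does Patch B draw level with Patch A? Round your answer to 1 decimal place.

t ≈ 10.8 years

318·e^(0.059t) = 138·e^(0.1362t)
318/138 = e^((0.1362 − 0.059)t) → ln(2.30435) = 0.0772·t
t = 0.8348 / 0.0772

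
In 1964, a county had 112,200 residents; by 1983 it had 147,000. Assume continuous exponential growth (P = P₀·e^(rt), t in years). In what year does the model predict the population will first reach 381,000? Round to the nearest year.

r = ln(147000/112200) / 19 = 0.27015/19 ≈ 0.014218 per year
t = ln(381000/112200) / r = 1.22252/0.014218 ≈ 85.98 years after 1964

year 2050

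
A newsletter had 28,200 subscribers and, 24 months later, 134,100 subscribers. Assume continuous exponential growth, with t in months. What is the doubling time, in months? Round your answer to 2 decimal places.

doubling time ≈ 10.67 months

r = ln(134100/28200) / 24 = ln(4.75532) / 24 ≈ 0.064969 per month
doubling time = ln 2 / |r| = 0.69315 / 0.064969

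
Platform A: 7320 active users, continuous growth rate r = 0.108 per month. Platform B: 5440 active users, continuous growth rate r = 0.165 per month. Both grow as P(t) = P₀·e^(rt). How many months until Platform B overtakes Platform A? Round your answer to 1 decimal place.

7320·e^(0.108t) = 5440·e^(0.165t)
7320/5440 = e^((0.165 − 0.108)t) → ln(1.34559) = 0.057·t
t = 0.29683 / 0.057

t ≈ 5.2 months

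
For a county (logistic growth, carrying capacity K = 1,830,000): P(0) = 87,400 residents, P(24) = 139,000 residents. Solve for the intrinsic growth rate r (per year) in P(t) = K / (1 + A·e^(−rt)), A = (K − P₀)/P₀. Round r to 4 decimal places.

r ≈ 0.0206 per year

A = (1830000 − 87400)/87400 = 19.93822
139000 = 1830000/(1 + 19.93822·e^(−r·24)) → e^(−24r) = (13.16547 − 1)/19.93822 = 0.610158
r = −ln(0.610158)/24 = 0.49404/24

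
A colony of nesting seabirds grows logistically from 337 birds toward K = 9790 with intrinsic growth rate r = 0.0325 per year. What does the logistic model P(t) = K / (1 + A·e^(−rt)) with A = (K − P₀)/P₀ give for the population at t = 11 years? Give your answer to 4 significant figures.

≈ 474.8 birds

A = (9790 − 337)/337 = 28.05045
P(11) = 9790 / (1 + 28.05045·e^(−0.0325·11)) = 9790 / (1 + 28.05045·0.699423)
= 9790 / 20.61912 ≈ 474.8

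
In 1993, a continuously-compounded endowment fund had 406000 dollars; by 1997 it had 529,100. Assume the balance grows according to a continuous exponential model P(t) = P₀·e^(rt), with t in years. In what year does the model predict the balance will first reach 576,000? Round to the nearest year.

r = ln(529100/406000) / 4 = 0.26482/4 ≈ 0.066206 per year
t = ln(576000/406000) / r = 0.34975/0.066206 ≈ 5.28 years after 1993

year 1998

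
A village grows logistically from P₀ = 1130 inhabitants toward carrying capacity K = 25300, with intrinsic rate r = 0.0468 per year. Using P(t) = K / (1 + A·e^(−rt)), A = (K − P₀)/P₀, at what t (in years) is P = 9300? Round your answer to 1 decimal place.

A = (25300 − 1130)/1130 = 21.38938
9300 = 25300/(1 + 21.38938·e^(−0.0468t)) → 1 + 21.38938·e^(−0.0468t) = 2.72043
e^(−0.0468t) = 0.080434 → t = ln(12.43258)/0.0468 = 2.52032/0.0468

t ≈ 53.9 years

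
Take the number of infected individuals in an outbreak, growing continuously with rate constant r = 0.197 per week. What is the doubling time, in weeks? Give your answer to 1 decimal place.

doubling time = ln(2) / |r| = 0.69315 / 0.197

doubling time ≈ 3.5 weeks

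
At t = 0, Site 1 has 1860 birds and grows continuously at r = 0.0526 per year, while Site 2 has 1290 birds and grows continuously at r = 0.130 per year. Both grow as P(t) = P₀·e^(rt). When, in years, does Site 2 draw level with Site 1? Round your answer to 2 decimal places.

1860·e^(0.0526t) = 1290·e^(0.13t)
1860/1290 = e^((0.13 − 0.0526)t) → ln(1.44186) = 0.0774·t
t = 0.36593 / 0.0774

t ≈ 4.73 years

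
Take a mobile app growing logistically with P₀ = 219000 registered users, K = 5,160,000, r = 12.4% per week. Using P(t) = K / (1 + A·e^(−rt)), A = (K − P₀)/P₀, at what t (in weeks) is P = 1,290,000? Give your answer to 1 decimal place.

A = (5160000 − 219000)/219000 = 22.56164
1290000 = 5160000/(1 + 22.56164·e^(−0.124t)) → 1 + 22.56164·e^(−0.124t) = 4
e^(−0.124t) = 0.132969 → t = ln(7.52055)/0.124 = 2.01764/0.124

t ≈ 16.3 weeks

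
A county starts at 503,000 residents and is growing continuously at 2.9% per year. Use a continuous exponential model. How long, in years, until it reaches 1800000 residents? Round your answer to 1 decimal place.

t ≈ 44.0 years

1800000 = 503000 · e^(0.029·t)
t = ln(1800000/503000) / 0.029 = ln(3.57853) / 0.029 = 1.27495 / 0.029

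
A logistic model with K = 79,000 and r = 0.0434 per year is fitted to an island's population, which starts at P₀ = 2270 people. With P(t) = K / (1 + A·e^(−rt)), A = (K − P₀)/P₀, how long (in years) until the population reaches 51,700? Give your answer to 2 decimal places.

t ≈ 95.83 years

A = (79000 − 2270)/2270 = 33.80176
51700 = 79000/(1 + 33.80176·e^(−0.0434t)) → 1 + 33.80176·e^(−0.0434t) = 1.52805
e^(−0.0434t) = 0.015622 → t = ln(64.01286)/0.0434 = 4.15908/0.0434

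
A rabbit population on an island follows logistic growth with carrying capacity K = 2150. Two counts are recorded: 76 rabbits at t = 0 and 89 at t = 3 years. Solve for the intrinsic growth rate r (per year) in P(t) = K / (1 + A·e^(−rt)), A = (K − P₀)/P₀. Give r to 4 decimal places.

r ≈ 0.0547 per year

A = (2150 − 76)/76 = 27.28947
89 = 2150/(1 + 27.28947·e^(−r·3)) → e^(−3r) = (24.1573 − 1)/27.28947 = 0.84858
r = −ln(0.84858)/3 = 0.16419/3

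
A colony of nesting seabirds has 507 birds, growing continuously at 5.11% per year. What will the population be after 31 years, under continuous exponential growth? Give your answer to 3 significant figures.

P(31) = 507 · e^(0.0511·31) = 507 · e^(1.5841)
= 507 · 4.8749 ≈ 2471.58

≈ 2,470 birds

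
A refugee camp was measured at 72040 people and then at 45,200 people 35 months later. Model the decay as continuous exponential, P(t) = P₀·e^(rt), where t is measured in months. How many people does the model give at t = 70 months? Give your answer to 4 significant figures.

≈ 28,360 people

r = ln(45200/72040) / 35 ≈ -0.013318 per month
P(70) = 72040 · e^(-0.013318·70) = 72040 · 0.39367 ≈ 28359.8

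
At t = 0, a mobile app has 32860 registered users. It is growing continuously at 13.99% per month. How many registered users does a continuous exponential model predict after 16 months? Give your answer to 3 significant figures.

≈ 308,000 registered users

P(16) = 32860 · e^(0.1399·16) = 32860 · e^(2.2384)
= 32860 · 9.37831 ≈ 308171.4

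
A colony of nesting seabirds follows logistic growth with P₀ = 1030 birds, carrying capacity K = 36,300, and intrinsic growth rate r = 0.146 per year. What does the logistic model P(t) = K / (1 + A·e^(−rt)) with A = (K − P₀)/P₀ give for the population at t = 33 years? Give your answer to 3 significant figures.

≈ 28,400 birds

A = (36300 − 1030)/1030 = 34.24272
P(33) = 36300 / (1 + 34.24272·e^(−0.146·33)) = 36300 / (1 + 34.24272·0.008083)
= 36300 / 1.27678 ≈ 28430.86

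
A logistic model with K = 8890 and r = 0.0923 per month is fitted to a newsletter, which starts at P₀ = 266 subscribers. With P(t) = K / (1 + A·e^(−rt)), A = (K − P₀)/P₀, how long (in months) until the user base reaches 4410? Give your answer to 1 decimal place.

t ≈ 37.5 months

A = (8890 − 266)/266 = 32.42105
4410 = 8890/(1 + 32.42105·e^(−0.0923t)) → 1 + 32.42105·e^(−0.0923t) = 2.01587
e^(−0.0923t) = 0.031334 → t = ln(31.91447)/0.0923 = 3.46306/0.0923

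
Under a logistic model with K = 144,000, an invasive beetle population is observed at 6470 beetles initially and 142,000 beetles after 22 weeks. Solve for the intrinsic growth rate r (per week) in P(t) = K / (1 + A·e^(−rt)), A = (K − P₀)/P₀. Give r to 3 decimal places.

A = (144000 − 6470)/6470 = 21.25657
142000 = 144000/(1 + 21.25657·e^(−r·22)) → e^(−22r) = (1.01408 − 1)/21.25657 = 0.000663
r = −ln(0.000663)/22 = 7.31935/22

r ≈ 0.333 per week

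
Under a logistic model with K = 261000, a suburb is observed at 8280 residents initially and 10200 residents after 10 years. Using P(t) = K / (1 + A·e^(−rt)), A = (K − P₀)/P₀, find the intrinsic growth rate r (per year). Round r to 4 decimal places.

A = (261000 − 8280)/8280 = 30.52174
10200 = 261000/(1 + 30.52174·e^(−r·10)) → e^(−10r) = (25.58824 − 1)/30.52174 = 0.805597
r = −ln(0.805597)/10 = 0.21617/10

r ≈ 0.0216 per year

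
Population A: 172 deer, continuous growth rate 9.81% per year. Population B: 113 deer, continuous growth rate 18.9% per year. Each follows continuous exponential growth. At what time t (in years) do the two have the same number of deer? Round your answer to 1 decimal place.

172·e^(0.0981t) = 113·e^(0.189t)
172/113 = e^((0.189 − 0.0981)t) → ln(1.52212) = 0.0909·t
t = 0.42011 / 0.0909

t ≈ 4.6 years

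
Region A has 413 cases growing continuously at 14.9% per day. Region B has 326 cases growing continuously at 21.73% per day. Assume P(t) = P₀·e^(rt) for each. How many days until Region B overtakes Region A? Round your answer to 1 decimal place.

413·e^(0.149t) = 326·e^(0.2173t)
413/326 = e^((0.2173 − 0.149)t) → ln(1.26687) = 0.0683·t
t = 0.23655 / 0.0683

t ≈ 3.5 days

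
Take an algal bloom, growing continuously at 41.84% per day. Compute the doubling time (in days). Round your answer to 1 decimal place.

doubling time ≈ 1.7 days

doubling time = ln(2) / |r| = 0.69315 / 0.4184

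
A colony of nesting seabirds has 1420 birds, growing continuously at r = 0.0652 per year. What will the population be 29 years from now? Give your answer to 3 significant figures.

≈ 9,410 birds

P(29) = 1420 · e^(0.0652·29) = 1420 · e^(1.8908)
= 1420 · 6.62467 ≈ 9407.03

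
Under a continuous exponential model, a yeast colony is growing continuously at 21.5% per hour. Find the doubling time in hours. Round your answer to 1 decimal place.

doubling time = ln(2) / |r| = 0.69315 / 0.215

doubling time ≈ 3.2 hours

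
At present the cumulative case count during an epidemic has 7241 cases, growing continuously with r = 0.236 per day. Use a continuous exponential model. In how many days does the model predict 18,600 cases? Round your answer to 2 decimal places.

18600 = 7241 · e^(0.236·t)
t = ln(18600/7241) / 0.236 = ln(2.56871) / 0.236 = 0.9434 / 0.236

t ≈ 4.00 days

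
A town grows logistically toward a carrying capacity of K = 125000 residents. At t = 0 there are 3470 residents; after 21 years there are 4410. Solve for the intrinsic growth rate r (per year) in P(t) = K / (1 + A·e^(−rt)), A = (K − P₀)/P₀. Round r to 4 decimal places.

r ≈ 0.0118 per year

A = (125000 − 3470)/3470 = 35.02305
4410 = 125000/(1 + 35.02305·e^(−r·21)) → e^(−21r) = (28.34467 − 1)/35.02305 = 0.780762
r = −ln(0.780762)/21 = 0.24748/21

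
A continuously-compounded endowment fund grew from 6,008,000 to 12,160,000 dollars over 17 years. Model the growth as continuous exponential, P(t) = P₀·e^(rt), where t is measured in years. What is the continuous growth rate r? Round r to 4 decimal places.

12160000 = 6008000 · e^(r·17)
e^(17r) = 12160000/6008000 = 2.02397
r = ln(2.02397) / 17 = 0.70506 / 17

r ≈ 0.0415 per year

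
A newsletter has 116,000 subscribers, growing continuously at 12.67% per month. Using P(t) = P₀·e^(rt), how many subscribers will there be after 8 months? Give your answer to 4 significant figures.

≈ 319,600 subscribers

P(8) = 116000 · e^(0.1267·8) = 116000 · e^(1.0136)
= 116000 · 2.7555 ≈ 319638.35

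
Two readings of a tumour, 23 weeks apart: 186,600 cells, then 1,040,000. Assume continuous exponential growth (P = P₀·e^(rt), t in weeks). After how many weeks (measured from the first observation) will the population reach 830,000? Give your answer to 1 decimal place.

t ≈ 20.0 weeks

r = ln(1040000/186600) / 23 ≈ 0.074696 per week
t = ln(830000/186600) / r = 1.49246 / 0.074696 ≈ 19.98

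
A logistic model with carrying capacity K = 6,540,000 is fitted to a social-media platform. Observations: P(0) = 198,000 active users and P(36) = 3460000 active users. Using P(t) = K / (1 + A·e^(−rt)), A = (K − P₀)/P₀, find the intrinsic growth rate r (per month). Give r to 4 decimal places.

r ≈ 0.0995 per month

A = (6540000 − 198000)/198000 = 32.0303
3460000 = 6540000/(1 + 32.0303·e^(−r·36)) → e^(−36r) = (1.89017 − 1)/32.0303 = 0.027792
r = −ln(0.027792)/36 = 3.58302/36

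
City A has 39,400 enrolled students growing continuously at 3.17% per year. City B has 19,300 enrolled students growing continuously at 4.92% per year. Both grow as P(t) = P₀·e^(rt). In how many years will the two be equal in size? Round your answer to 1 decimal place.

39400·e^(0.0317t) = 19300·e^(0.0492t)
39400/19300 = e^((0.0492 − 0.0317)t) → ln(2.04145) = 0.0175·t
t = 0.71366 / 0.0175

t ≈ 40.8 years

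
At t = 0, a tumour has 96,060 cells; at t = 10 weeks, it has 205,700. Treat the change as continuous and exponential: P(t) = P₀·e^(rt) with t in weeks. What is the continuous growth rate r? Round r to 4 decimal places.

r ≈ 0.0761 per week

205700 = 96060 · e^(r·10)
e^(10r) = 205700/96060 = 2.14137
r = ln(2.14137) / 10 = 0.76145 / 10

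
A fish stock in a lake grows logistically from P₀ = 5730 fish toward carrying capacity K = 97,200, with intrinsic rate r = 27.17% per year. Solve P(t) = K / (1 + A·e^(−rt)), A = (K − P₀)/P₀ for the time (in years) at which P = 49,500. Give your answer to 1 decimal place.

A = (97200 − 5730)/5730 = 15.96335
49500 = 97200/(1 + 15.96335·e^(−0.2717t)) → 1 + 15.96335·e^(−0.2717t) = 1.96364
e^(−0.2717t) = 0.060366 → t = ln(16.56574)/0.2717 = 2.80734/0.2717

t ≈ 10.3 years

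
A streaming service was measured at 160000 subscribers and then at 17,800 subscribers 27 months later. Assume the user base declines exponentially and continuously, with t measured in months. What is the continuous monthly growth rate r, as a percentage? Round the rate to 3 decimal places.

r ≈ -8.133% per month

17800 = 160000 · e^(r·27)
e^(27r) = 17800/160000 = 0.11125
r = ln(0.11125) / 27 = -2.19598 / 27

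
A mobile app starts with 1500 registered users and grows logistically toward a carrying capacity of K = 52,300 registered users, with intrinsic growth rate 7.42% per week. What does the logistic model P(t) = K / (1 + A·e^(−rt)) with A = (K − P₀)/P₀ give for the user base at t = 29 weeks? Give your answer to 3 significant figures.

≈ 10,600 registered users

A = (52300 − 1500)/1500 = 33.86667
P(29) = 52300 / (1 + 33.86667·e^(−0.0742·29)) = 52300 / (1 + 33.86667·0.116275)
= 52300 / 4.93784 ≈ 10591.69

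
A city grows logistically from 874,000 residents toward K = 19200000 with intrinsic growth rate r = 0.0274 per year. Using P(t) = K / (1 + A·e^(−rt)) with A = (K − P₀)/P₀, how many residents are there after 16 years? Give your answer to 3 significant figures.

≈ 1,320,000 residents

A = (19200000 − 874000)/874000 = 20.96796
P(16) = 19200000 / (1 + 20.96796·e^(−0.0274·16)) = 19200000 / (1 + 20.96796·0.645068)
= 19200000 / 14.52576 ≈ 1321790.07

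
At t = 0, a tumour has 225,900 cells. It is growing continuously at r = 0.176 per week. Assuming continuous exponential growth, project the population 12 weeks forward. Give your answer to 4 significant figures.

≈ 1,867,000 cells

P(12) = 225900 · e^(0.176·12) = 225900 · e^(2.112)
= 225900 · 8.26475 ≈ 1867007.99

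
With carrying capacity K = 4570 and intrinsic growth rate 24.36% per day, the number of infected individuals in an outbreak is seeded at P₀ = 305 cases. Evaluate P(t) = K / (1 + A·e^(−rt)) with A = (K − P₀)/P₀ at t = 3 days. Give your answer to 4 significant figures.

≈ 590.9 cases

A = (4570 − 305)/305 = 13.98361
P(3) = 4570 / (1 + 13.98361·e^(−0.2436·3)) = 4570 / (1 + 13.98361·0.481524)
= 4570 / 7.73344 ≈ 590.94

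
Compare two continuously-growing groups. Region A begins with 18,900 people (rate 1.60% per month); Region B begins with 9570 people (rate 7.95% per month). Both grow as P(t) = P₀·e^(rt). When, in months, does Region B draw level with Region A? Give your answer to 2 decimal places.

t ≈ 10.72 months

18900·e^(0.016t) = 9570·e^(0.0795t)
18900/9570 = e^((0.0795 − 0.016)t) → ln(1.97492) = 0.0635·t
t = 0.68053 / 0.0635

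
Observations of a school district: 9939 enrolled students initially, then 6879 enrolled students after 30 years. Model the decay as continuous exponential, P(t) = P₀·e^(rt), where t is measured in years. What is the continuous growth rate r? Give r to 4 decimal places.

r ≈ -0.0123 per year

6879 = 9939 · e^(r·30)
e^(30r) = 6879/9939 = 0.69212
r = ln(0.69212) / 30 = -0.36799 / 30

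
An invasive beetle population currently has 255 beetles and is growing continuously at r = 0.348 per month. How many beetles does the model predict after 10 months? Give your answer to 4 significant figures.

≈ 8,277 beetles

P(10) = 255 · e^(0.348·10) = 255 · e^(3.48)
= 255 · 32.45972 ≈ 8277.23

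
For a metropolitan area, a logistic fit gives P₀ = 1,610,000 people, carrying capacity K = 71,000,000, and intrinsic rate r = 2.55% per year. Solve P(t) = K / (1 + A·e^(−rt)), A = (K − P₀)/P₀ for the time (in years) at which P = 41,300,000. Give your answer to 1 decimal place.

t ≈ 160.5 years

A = (71000000 − 1610000)/1610000 = 43.09938
41300000 = 71000000/(1 + 43.09938·e^(−0.0255t)) → 1 + 43.09938·e^(−0.0255t) = 1.71913
e^(−0.0255t) = 0.016685 → t = ln(59.93281)/0.0255 = 4.09322/0.0255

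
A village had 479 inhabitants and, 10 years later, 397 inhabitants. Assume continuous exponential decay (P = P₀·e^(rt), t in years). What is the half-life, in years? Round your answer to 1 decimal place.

r = ln(397/479) / 10 = ln(0.82881) / 10 ≈ -0.018776 per year
half-life = ln 2 / |r| = 0.69315 / 0.018776

half-life ≈ 36.9 years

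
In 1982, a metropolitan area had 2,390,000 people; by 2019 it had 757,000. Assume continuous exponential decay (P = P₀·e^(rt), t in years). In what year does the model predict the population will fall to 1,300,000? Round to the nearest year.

year 2002

r = ln(757000/2390000) / 37 = -1.14969/37 ≈ -0.031073 per year
t = ln(1300000/2390000) / r = -0.60893/-0.031073 ≈ 19.6 years after 1982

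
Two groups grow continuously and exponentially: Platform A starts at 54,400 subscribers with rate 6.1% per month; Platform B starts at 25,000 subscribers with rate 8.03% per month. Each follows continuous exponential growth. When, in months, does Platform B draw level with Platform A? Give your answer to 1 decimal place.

t ≈ 40.3 months

54400·e^(0.061t) = 25000·e^(0.0803t)
54400/25000 = e^((0.0803 − 0.061)t) → ln(2.176) = 0.0193·t
t = 0.77749 / 0.0193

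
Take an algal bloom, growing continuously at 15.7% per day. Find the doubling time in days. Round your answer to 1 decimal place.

doubling time = ln(2) / |r| = 0.69315 / 0.157

doubling time ≈ 4.4 days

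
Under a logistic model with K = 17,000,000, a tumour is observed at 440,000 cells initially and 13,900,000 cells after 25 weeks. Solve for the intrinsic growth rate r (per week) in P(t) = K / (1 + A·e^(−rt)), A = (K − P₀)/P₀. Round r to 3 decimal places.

A = (17000000 − 440000)/440000 = 37.63636
13900000 = 17000000/(1 + 37.63636·e^(−r·25)) → e^(−25r) = (1.22302 − 1)/37.63636 = 0.005926
r = −ln(0.005926)/25 = 5.12846/25

r ≈ 0.205 per week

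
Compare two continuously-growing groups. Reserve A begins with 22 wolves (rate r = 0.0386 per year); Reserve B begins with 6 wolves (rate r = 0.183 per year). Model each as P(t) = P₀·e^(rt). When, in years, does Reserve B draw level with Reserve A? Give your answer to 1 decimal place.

t ≈ 9.0 years

22·e^(0.0386t) = 6·e^(0.183t)
22/6 = e^((0.183 − 0.0386)t) → ln(3.66667) = 0.1444·t
t = 1.29928 / 0.1444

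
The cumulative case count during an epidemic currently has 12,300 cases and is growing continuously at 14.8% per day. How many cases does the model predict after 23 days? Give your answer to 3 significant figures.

≈ 370,000 cases

P(23) = 12300 · e^(0.148·23) = 12300 · e^(3.404)
= 12300 · 30.0842 ≈ 370035.62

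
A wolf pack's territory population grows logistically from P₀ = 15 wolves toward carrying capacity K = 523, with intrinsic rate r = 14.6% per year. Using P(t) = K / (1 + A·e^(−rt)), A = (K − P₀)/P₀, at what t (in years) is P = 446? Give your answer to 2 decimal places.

t ≈ 36.16 years

A = (523 − 15)/15 = 33.86667
446 = 523/(1 + 33.86667·e^(−0.146t)) → 1 + 33.86667·e^(−0.146t) = 1.17265
e^(−0.146t) = 0.005098 → t = ln(196.16277)/0.146 = 5.27894/0.146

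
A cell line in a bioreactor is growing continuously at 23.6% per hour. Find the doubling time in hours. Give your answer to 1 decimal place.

doubling time = ln(2) / |r| = 0.69315 / 0.236

doubling time ≈ 2.9 hours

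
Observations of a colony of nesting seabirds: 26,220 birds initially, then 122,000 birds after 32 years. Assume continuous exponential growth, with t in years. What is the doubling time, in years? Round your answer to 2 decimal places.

r = ln(122000/26220) / 32 = ln(4.65294) / 32 ≈ 0.048047 per year
doubling time = ln 2 / |r| = 0.69315 / 0.048047

doubling time ≈ 14.43 years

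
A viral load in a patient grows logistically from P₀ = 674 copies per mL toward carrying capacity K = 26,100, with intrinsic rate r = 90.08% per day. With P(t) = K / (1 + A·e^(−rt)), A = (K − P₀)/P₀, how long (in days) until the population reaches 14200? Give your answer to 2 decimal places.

A = (26100 − 674)/674 = 37.72404
14200 = 26100/(1 + 37.72404·e^(−0.9008t)) → 1 + 37.72404·e^(−0.9008t) = 1.83803
e^(−0.9008t) = 0.022215 → t = ln(45.01524)/0.9008 = 3.807/0.9008

t ≈ 4.23 days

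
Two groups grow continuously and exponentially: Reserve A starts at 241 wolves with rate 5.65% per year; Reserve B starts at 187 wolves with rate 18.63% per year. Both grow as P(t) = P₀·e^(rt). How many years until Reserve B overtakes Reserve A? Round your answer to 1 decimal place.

241·e^(0.0565t) = 187·e^(0.1863t)
241/187 = e^((0.1863 − 0.0565)t) → ln(1.28877) = 0.1298·t
t = 0.25369 / 0.1298

t ≈ 2.0 years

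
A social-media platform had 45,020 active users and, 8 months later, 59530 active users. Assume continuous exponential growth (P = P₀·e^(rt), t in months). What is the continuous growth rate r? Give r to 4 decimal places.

r ≈ 0.0349 per month

59530 = 45020 · e^(r·8)
e^(8r) = 59530/45020 = 1.3223
r = ln(1.3223) / 8 = 0.27937 / 8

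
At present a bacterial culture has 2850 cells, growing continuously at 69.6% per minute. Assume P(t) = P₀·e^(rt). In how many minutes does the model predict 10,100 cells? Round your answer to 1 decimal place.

t ≈ 1.8 minutes

10100 = 2850 · e^(0.696·t)
t = ln(10100/2850) / 0.696 = ln(3.54386) / 0.696 = 1.26522 / 0.696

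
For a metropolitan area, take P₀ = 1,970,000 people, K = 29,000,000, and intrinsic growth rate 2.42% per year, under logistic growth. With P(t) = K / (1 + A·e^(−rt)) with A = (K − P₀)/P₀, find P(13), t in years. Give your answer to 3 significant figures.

A = (29000000 − 1970000)/1970000 = 13.72081
P(13) = 29000000 / (1 + 13.72081·e^(−0.0242·13)) = 29000000 / (1 + 13.72081·0.730081)
= 29000000 / 11.0173 ≈ 2632223.34

≈ 2,630,000 people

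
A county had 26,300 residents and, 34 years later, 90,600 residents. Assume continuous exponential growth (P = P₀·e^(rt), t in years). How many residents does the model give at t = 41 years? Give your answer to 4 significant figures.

r = ln(90600/26300) / 34 ≈ 0.036379 per year
P(41) = 26300 · e^(0.036379·41) = 26300 · 4.44393 ≈ 116875.24

≈ 116,900 residents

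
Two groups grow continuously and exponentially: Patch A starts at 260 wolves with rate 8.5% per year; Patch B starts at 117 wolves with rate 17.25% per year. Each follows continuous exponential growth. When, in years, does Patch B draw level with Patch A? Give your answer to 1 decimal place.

260·e^(0.085t) = 117·e^(0.1725t)
260/117 = e^((0.1725 − 0.085)t) → ln(2.22222) = 0.0875·t
t = 0.79851 / 0.0875

t ≈ 9.1 years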